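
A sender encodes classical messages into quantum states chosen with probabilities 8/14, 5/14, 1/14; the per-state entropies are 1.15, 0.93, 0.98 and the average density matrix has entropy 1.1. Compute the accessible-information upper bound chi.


chi = S(rho) - sum_i p_i * S(rho_i)
Weighted entropy = 8/14 * 1.15 + 5/14 * 0.93 + 1/14 * 0.98
= 1.0593
chi = 1.1 - 1.0593
= 0.0407

0.0407


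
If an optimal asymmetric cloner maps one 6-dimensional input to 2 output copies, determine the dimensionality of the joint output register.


Output space = H^(tensor 2) where dim(H) = 6
dim = 6^2
= 36

36


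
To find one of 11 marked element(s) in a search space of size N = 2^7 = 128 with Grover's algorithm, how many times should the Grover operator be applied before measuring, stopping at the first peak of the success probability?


After j Grover iterations the success probability is P(j) = sin^2((2j+1)*theta), where sin(theta) = sqrt(k/N).
N = 2^7 = 128, k = 11
sin(theta) = sqrt(k/N) = 0.293150985
theta = arcsin(sqrt(k/N)) = 0.2975209614 rad
P(j) reaches its first maximum when (2j+1)*theta is as close as possible to pi/2, i.e. j = round(pi/(4*theta) - 1/2).
pi/(4*theta) - 1/2 = 2.1398
(For comparison, the common estimate pi/4 * sqrt(N/k) = 2.6792; the exact maximiser is used here.)
Optimal iterations = 2

2


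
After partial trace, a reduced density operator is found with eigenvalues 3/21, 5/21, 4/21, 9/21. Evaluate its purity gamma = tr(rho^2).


tr(rho^2) = sum of eigenvalues squared
= (3/21)^2 + (5/21)^2 + (4/21)^2 + (9/21)^2
= (9 + 25 + 16 + 81) / 441
= 131/441
= 0.2971

0.2971


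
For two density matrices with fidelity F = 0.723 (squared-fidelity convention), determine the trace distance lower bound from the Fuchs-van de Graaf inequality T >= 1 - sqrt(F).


Fuchs-van de Graaf (squared-fidelity convention): 1 - sqrt(F) <= T <= sqrt(1 - F).
Lower bound: T >= 1 - sqrt(F)
sqrt(F) = sqrt(0.723) = 0.8503
T >= 1 - 0.8503
T >= 0.1497

0.1497


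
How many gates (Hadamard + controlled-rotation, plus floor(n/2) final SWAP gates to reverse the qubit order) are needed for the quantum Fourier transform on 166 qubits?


Hadamard gates: 166
Controlled rotations: n*(n-1)/2 = 166*165/2 = 13695
SWAP gates: floor(n/2) = floor(166/2) = 83
Total = 166 + 13695 + 83
= 13944

13944


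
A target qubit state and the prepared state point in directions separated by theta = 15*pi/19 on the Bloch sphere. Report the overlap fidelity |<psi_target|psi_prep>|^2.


For states separated by angle theta on Bloch sphere:
F = cos^2(theta/2)
theta = 15*pi/19 = 2.4802
theta/2 = 1.2401
cos(theta/2) = 0.3247
F = 0.1054

0.1054


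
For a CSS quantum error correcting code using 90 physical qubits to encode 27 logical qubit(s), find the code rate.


Code rate R = k/n
= 27/90
= 0.3000

0.3000


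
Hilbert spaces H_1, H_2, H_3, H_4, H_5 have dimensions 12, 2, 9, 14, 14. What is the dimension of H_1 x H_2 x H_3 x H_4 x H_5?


dim(H_1 x H_2 x H_3 x H_4 x H_5) = 12 * 2 * 9 * 14 * 14
= 24 * 9 * 14 * 14
= 216 * 14 * 14
= 3024 * 14
= 42336

42336


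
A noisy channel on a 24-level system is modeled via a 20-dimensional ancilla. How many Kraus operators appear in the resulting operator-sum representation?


Tracing out the environment in an orthonormal basis {|i>_E} gives Kraus operators K_i = <i|_E U |0>_E.
Number of Kraus operators = dim(H_env) = d_env
= 20

20


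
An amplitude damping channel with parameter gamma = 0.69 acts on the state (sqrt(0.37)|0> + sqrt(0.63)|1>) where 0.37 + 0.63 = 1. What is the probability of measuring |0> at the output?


For amplitude damping with parameter gamma on state sqrt(a)|0> + sqrt(b)|1>:
alpha^2 = 0.37, beta^2 = 0.63
P(|0>) = alpha^2 + gamma * beta^2
= 0.37 + 0.69 * 0.63
= 0.37 + 0.4347
= 0.8047

0.8047


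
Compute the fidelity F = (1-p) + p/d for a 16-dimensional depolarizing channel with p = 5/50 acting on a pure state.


F = (1-p) + p/d
= (1 - 0.1000) + 0.1000/16
= 0.9000 + 0.0063
= 0.9062

0.9062


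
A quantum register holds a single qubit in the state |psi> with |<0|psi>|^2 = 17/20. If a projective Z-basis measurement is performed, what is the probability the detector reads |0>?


|alpha|^2 = 17/20 = 0.8500
|beta|^2 = 1 - 17/20 = 3/20 = 0.1500
P(|0>) = |alpha|^2 = 0.8500

0.8500


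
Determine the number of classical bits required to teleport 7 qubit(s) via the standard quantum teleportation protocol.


Quantum teleportation requires 2 classical bits per qubit teleported.
7 qubit(s) -> 2 * 7 = 14 classical bits

14


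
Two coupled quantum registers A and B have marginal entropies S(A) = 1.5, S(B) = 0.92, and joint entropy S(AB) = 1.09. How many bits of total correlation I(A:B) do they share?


I(A:B) = S(A) + S(B) - S(AB)
= 1.5 + 0.92 - 1.09
= 1.3300

1.3300


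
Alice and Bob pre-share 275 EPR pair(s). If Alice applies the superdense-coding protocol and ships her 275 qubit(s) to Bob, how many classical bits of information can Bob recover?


Superdense coding allows 2 classical bits per shared entangled pair.
275 pair(s) -> 2 * 275 = 550 classical bits

550


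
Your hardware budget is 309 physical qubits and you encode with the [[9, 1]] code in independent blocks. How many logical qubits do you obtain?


Each code block uses 9 physical qubits for 1 logical qubit(s).
Number of complete blocks = floor(309 / 9) = 34
Logical qubits = 34 * 1
= 34

34


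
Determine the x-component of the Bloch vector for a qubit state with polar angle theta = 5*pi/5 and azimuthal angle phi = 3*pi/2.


theta = 3.1416, phi = 4.7124
r_x = sin(theta)*cos(phi) = 0.0000 * 0.0000
r_x = 0.0000

0.0000


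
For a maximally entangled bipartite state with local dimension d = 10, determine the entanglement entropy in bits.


For a maximally entangled state in d x d:
S = log2(d) = log2(10)
= 3.3219

3.3219


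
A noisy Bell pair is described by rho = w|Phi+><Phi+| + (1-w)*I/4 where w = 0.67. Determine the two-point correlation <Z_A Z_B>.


|Phi+> = (|00> + |11>)/sqrt(2)
For the pure Bell state, <Z_A Z_B> = +1 (Bell-state Pauli correlator).
The maximally-mixed part I/4 has tr(I/4 * P tensor P) = 0 for any traceless Pauli P.
So <Z_A Z_B>_rho = w * (+1) + (1 - w) * 0
= 0.67 * (+1)
= 0.6700

0.6700


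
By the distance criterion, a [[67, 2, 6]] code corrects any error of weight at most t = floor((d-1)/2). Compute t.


Code parameters: [[67, 2, 6]], distance d = 6.
Number of correctable errors = floor((d-1)/2)
= floor((6 - 1)/2)
= floor(5/2)
= 2

2


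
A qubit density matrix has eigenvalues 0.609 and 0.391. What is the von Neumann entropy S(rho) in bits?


S = -p*log2(p) - (1-p)*log2(1-p)
p = 0.6090, 1-p = 0.3910
= -0.6090 * log2(0.6090) - 0.3910 * log2(0.3910)
= -(-0.4357) - (-0.5297)
= 0.9654

0.9654


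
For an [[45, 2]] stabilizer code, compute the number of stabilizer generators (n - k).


For an [[n,k]] stabilizer code:
Number of stabilizer generators = n - k
= 45 - 2
= 43

43


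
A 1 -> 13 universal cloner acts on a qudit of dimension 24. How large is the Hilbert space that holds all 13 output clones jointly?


Output space = H^(tensor 13) where dim(H) = 24
dim = 24^13
= 576 (after 2 factors)
= 13824 (after 3 factors)
= 331776 (after 4 factors)
= 7962624 (after 5 factors)
= 191102976 (after 6 factors)
= 4586471424 (after 7 factors)
= 110075314176 (after 8 factors)
= 2641807540224 (after 9 factors)
= 63403380965376 (after 10 factors)
= 1521681143169024 (after 11 factors)
= 36520347436056576 (after 12 factors)
= 876488338465357824 (after 13 factors)
= 876488338465357824

876488338465357824


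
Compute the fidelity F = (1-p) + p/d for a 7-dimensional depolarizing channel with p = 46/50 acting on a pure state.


F = (1-p) + p/d
= (1 - 0.9200) + 0.9200/7
= 0.0800 + 0.1314
= 0.2114

0.2114


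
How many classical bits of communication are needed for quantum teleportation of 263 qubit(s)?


Quantum teleportation requires 2 classical bits per qubit teleported.
263 qubit(s) -> 2 * 263 = 526 classical bits

526


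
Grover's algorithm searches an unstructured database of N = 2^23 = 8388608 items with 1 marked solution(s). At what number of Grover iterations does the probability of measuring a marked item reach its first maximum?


After j Grover iterations the success probability is P(j) = sin^2((2j+1)*theta), where sin(theta) = sqrt(k/N).
N = 2^23 = 8388608, k = 1
sin(theta) = sqrt(k/N) = 0.000345266983
theta = arcsin(sqrt(k/N)) = 0.0003452669899 rad
P(j) reaches its first maximum when (2j+1)*theta is as close as possible to pi/2, i.e. j = round(pi/(4*theta) - 1/2).
pi/(4*theta) - 1/2 = 2274.2560
(For comparison, the common estimate pi/4 * sqrt(N/k) = 2274.7561; the exact maximiser is used here.)
Optimal iterations = 2274

2274


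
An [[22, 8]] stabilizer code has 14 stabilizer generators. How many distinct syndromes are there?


Each stabilizer generator gives a binary (+1 or -1) measurement outcome.
With 14 independent generators:
Total syndromes = 2^14
= 16384

16384


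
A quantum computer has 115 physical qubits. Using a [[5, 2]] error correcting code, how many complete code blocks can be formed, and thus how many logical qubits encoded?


Each code block uses 5 physical qubits for 2 logical qubit(s).
Number of complete blocks = floor(115 / 5) = 23
Logical qubits = 23 * 2
= 46

46


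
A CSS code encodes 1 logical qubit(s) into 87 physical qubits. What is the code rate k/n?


Code rate R = k/n
= 1/87
= 0.0115

0.0115


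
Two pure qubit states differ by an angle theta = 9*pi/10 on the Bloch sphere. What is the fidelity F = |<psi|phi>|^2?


For states separated by angle theta on Bloch sphere:
F = cos^2(theta/2)
theta = 9*pi/10 = 2.8274
theta/2 = 1.4137
cos(theta/2) = 0.1564
F = 0.0245

0.0245


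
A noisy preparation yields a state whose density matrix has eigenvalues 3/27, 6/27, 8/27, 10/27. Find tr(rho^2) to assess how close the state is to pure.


tr(rho^2) = sum of eigenvalues squared
= (3/27)^2 + (6/27)^2 + (8/27)^2 + (10/27)^2
= (9 + 36 + 64 + 100) / 729
= 209/729
= 0.2867

0.2867


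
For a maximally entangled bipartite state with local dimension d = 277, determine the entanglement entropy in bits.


For a maximally entangled state in d x d:
S = log2(d) = log2(277)
= 8.1137

8.1137


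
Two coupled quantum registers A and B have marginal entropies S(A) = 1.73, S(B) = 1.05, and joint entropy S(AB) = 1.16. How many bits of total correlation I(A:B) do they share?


I(A:B) = S(A) + S(B) - S(AB)
= 1.73 + 1.05 - 1.16
= 1.6200

1.6200


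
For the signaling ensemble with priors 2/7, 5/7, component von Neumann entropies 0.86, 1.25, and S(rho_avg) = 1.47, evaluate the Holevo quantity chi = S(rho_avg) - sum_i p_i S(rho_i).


chi = S(rho) - sum_i p_i * S(rho_i)
Weighted entropy = 2/7 * 0.86 + 5/7 * 1.25
= 1.1386
chi = 1.47 - 1.1386
= 0.3314

0.3314


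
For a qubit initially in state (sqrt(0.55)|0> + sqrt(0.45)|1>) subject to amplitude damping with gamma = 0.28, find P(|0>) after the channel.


For amplitude damping with parameter gamma on state sqrt(a)|0> + sqrt(b)|1>:
alpha^2 = 0.55, beta^2 = 0.45
P(|0>) = alpha^2 + gamma * beta^2
= 0.55 + 0.28 * 0.45
= 0.55 + 0.1260
= 0.6760

0.6760


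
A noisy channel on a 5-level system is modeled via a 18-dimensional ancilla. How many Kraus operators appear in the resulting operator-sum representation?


Tracing out the environment in an orthonormal basis {|i>_E} gives Kraus operators K_i = <i|_E U |0>_E.
Number of Kraus operators = dim(H_env) = d_env
= 18

18


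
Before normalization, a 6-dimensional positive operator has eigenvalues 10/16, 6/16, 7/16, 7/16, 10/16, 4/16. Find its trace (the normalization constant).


tr(M) = sum of eigenvalues
= 10/16 + 6/16 + 7/16 + 7/16 + 10/16 + 4/16
= 44/16
= 2.7500

2.7500


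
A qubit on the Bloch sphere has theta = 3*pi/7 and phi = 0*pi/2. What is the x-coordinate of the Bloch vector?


theta = 1.3464, phi = 0.0000
r_x = sin(theta)*cos(phi) = 0.9749 * 1.0000
r_x = 0.9749

0.9749


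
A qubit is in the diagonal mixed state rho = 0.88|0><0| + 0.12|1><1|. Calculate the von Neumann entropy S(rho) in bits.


S = -p*log2(p) - (1-p)*log2(1-p)
p = 0.8800, 1-p = 0.1200
= -0.8800 * log2(0.8800) - 0.1200 * log2(0.1200)
= -(-0.1623) - (-0.3671)
= 0.5294

0.5294


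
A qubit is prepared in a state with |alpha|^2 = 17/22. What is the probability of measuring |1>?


|alpha|^2 = 17/22 = 0.7727
|beta|^2 = 1 - 17/22 = 5/22 = 0.2273
P(|1>) = |beta|^2 = 0.2273

0.2273


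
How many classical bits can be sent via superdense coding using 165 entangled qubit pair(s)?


Superdense coding allows 2 classical bits per shared entangled pair.
165 pair(s) -> 2 * 165 = 330 classical bits

330


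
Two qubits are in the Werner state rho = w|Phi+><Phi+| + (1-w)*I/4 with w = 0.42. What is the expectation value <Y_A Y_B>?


|Phi+> = (|00> + |11>)/sqrt(2)
For the pure Bell state, <Y_A Y_B> = -1 (Bell-state Pauli correlator).
The maximally-mixed part I/4 has tr(I/4 * P tensor P) = 0 for any traceless Pauli P.
So <Y_A Y_B>_rho = w * (-1) + (1 - w) * 0
= 0.42 * (-1)
= -0.4200

-0.4200


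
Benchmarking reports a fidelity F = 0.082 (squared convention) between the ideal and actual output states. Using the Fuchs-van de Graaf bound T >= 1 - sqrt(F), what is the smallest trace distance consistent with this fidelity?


Fuchs-van de Graaf (squared-fidelity convention): 1 - sqrt(F) <= T <= sqrt(1 - F).
Lower bound: T >= 1 - sqrt(F)
sqrt(F) = sqrt(0.082) = 0.2864
T >= 1 - 0.2864
T >= 0.7136

0.7136


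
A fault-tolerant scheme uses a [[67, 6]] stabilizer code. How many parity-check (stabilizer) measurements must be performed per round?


For an [[n,k]] stabilizer code:
Number of stabilizer generators = n - k
= 67 - 6
= 61

61


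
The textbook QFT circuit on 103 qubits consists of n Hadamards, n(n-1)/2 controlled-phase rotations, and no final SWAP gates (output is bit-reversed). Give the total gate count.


Hadamard gates: 103
Controlled rotations: n*(n-1)/2 = 103*102/2 = 5253
SWAP gates: 0 (omitted)
Total = 103 + 5253
= 5356

5356


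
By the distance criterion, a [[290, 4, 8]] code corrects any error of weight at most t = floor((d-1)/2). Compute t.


Code parameters: [[290, 4, 8]], distance d = 8.
Number of correctable errors = floor((d-1)/2)
= floor((8 - 1)/2)
= floor(7/2)
= 3

3


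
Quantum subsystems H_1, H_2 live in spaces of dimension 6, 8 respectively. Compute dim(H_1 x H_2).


dim(H_1 x H_2) = 6 * 8
= 48

48


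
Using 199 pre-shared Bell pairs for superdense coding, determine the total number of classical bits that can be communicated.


Superdense coding allows 2 classical bits per shared entangled pair.
199 pair(s) -> 2 * 199 = 398 classical bits

398


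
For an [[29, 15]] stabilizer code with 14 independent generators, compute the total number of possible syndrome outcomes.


Each stabilizer generator gives a binary (+1 or -1) measurement outcome.
With 14 independent generators:
Total syndromes = 2^14
= 16384

16384


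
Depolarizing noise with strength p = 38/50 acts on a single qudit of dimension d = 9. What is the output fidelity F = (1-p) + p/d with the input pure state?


F = (1-p) + p/d
= (1 - 0.7600) + 0.7600/9
= 0.2400 + 0.0844
= 0.3244

0.3244


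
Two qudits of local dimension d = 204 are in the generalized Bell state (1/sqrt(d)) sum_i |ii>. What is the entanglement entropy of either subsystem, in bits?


For a maximally entangled state in d x d:
S = log2(d) = log2(204)
= 7.6724

7.6724


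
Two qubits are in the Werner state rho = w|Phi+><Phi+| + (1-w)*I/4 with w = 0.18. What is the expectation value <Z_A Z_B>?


|Phi+> = (|00> + |11>)/sqrt(2)
For the pure Bell state, <Z_A Z_B> = +1 (Bell-state Pauli correlator).
The maximally-mixed part I/4 has tr(I/4 * P tensor P) = 0 for any traceless Pauli P.
So <Z_A Z_B>_rho = w * (+1) + (1 - w) * 0
= 0.18 * (+1)
= 0.1800

0.1800


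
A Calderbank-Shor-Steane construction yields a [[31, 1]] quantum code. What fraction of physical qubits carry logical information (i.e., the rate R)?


Code rate R = k/n
= 1/31
= 0.0323

0.0323


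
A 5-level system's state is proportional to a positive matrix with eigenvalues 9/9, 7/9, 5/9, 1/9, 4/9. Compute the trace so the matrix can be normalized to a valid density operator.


tr(M) = sum of eigenvalues
= 9/9 + 7/9 + 5/9 + 1/9 + 4/9
= 26/9
= 2.8889

2.8889


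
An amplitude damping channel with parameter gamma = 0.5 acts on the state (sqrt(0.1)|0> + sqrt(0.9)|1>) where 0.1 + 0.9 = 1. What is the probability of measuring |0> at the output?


For amplitude damping with parameter gamma on state sqrt(a)|0> + sqrt(b)|1>:
alpha^2 = 0.1, beta^2 = 0.9
P(|0>) = alpha^2 + gamma * beta^2
= 0.1 + 0.5 * 0.9
= 0.1 + 0.4500
= 0.5500

0.5500


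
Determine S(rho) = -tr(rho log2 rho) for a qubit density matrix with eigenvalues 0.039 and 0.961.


S = -p*log2(p) - (1-p)*log2(1-p)
p = 0.0390, 1-p = 0.9610
= -0.0390 * log2(0.0390) - 0.9610 * log2(0.9610)
= -(-0.1825) - (-0.0552)
= 0.2377

0.2377


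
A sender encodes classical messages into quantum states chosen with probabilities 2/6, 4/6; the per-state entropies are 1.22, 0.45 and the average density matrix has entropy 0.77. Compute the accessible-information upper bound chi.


chi = S(rho) - sum_i p_i * S(rho_i)
Weighted entropy = 2/6 * 1.22 + 4/6 * 0.45
= 0.7067
chi = 0.77 - 0.7067
= 0.0633

0.0633


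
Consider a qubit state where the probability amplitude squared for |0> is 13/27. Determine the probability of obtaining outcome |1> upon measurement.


|alpha|^2 = 13/27 = 0.4815
|beta|^2 = 1 - 13/27 = 14/27 = 0.5185
P(|1>) = |beta|^2 = 0.5185

0.5185


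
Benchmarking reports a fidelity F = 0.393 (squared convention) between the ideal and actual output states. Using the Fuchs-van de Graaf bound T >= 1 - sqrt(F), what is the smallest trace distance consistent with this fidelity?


Fuchs-van de Graaf (squared-fidelity convention): 1 - sqrt(F) <= T <= sqrt(1 - F).
Lower bound: T >= 1 - sqrt(F)
sqrt(F) = sqrt(0.393) = 0.6269
T >= 1 - 0.6269
T >= 0.3731

0.3731


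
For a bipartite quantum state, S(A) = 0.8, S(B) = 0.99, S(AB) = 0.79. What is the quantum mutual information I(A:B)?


I(A:B) = S(A) + S(B) - S(AB)
= 0.8 + 0.99 - 0.79
= 1.0000

1.0000


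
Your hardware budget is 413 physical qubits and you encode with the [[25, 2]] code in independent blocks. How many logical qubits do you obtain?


Each code block uses 25 physical qubits for 2 logical qubit(s).
Number of complete blocks = floor(413 / 25) = 16
Logical qubits = 16 * 2
= 32

32


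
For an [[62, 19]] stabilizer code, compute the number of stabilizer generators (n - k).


For an [[n,k]] stabilizer code:
Number of stabilizer generators = n - k
= 62 - 19
= 43

43


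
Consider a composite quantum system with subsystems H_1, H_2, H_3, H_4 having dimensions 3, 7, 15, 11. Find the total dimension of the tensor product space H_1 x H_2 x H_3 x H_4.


dim(H_1 x H_2 x H_3 x H_4) = 3 * 7 * 15 * 11
= 21 * 15 * 11
= 315 * 11
= 3465

3465


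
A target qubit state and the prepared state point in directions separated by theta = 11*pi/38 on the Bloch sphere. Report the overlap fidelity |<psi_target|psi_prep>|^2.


For states separated by angle theta on Bloch sphere:
F = cos^2(theta/2)
theta = 11*pi/38 = 0.9094
theta/2 = 0.4547
cos(theta/2) = 0.8984
F = 0.8071

0.8071


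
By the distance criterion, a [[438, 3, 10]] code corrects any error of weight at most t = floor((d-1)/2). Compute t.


Code parameters: [[438, 3, 10]], distance d = 10.
Number of correctable errors = floor((d-1)/2)
= floor((10 - 1)/2)
= floor(9/2)
= 4

4


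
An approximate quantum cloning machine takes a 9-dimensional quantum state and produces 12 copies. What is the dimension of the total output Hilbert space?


Output space = H^(tensor 12) where dim(H) = 9
dim = 9^12
= 81 (after 2 factors)
= 729 (after 3 factors)
= 6561 (after 4 factors)
= 59049 (after 5 factors)
= 531441 (after 6 factors)
= 4782969 (after 7 factors)
= 43046721 (after 8 factors)
= 387420489 (after 9 factors)
= 3486784401 (after 10 factors)
= 31381059609 (after 11 factors)
= 282429536481 (after 12 factors)
= 282429536481

282429536481


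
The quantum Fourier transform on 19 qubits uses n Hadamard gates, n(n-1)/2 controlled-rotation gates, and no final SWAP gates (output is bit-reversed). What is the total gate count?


Hadamard gates: 19
Controlled rotations: n*(n-1)/2 = 19*18/2 = 171
SWAP gates: 0 (omitted)
Total = 19 + 171
= 190

190


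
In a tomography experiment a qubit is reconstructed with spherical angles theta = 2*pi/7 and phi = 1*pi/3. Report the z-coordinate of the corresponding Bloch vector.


theta = 0.8976, phi = 1.0472
r_z = cos(theta) = 0.6235

0.6235


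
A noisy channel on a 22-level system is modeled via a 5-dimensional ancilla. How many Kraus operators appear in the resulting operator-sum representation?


Tracing out the environment in an orthonormal basis {|i>_E} gives Kraus operators K_i = <i|_E U |0>_E.
Number of Kraus operators = dim(H_env) = d_env
= 5

5


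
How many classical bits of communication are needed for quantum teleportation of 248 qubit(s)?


Quantum teleportation requires 2 classical bits per qubit teleported.
248 qubit(s) -> 2 * 248 = 496 classical bits

496


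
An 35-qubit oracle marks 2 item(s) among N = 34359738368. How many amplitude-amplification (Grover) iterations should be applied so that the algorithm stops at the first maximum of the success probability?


After j Grover iterations the success probability is P(j) = sin^2((2j+1)*theta), where sin(theta) = sqrt(k/N).
N = 2^35 = 34359738368, k = 2
sin(theta) = sqrt(k/N) = 7.629394531e-06
theta = arcsin(sqrt(k/N)) = 7.629394531e-06 rad
P(j) reaches its first maximum when (2j+1)*theta is as close as possible to pi/2, i.e. j = round(pi/(4*theta) - 1/2).
pi/(4*theta) - 1/2 = 102943.2081
(For comparison, the common estimate pi/4 * sqrt(N/k) = 102943.7081; the exact maximiser is used here.)
Optimal iterations = 102943

102943


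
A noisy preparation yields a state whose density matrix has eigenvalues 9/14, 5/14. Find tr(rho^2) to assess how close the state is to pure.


tr(rho^2) = sum of eigenvalues squared
= (9/14)^2 + (5/14)^2
= (81 + 25) / 196
= 106/196
= 0.5408

0.5408


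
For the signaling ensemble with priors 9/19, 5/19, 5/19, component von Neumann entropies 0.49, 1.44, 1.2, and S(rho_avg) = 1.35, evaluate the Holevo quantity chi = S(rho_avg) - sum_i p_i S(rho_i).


chi = S(rho) - sum_i p_i * S(rho_i)
Weighted entropy = 9/19 * 0.49 + 5/19 * 1.44 + 5/19 * 1.2
= 0.9268
chi = 1.35 - 0.9268
= 0.4232

0.4232


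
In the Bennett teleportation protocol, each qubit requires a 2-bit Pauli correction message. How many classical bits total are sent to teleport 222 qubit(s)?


Quantum teleportation requires 2 classical bits per qubit teleported.
222 qubit(s) -> 2 * 222 = 444 classical bits

444


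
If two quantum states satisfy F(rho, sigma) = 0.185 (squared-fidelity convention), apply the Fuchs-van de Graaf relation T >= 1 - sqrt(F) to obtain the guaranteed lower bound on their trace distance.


Fuchs-van de Graaf (squared-fidelity convention): 1 - sqrt(F) <= T <= sqrt(1 - F).
Lower bound: T >= 1 - sqrt(F)
sqrt(F) = sqrt(0.185) = 0.4301
T >= 1 - 0.4301
T >= 0.5699

0.5699


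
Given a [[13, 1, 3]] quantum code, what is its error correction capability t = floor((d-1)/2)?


Code parameters: [[13, 1, 3]], distance d = 3.
Number of correctable errors = floor((d-1)/2)
= floor((3 - 1)/2)
= floor(2/2)
= 1

1


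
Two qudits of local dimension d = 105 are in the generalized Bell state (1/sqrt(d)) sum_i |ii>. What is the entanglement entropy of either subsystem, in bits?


For a maximally entangled state in d x d:
S = log2(d) = log2(105)
= 6.7142

6.7142


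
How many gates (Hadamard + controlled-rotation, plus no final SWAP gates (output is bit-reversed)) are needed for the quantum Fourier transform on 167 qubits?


Hadamard gates: 167
Controlled rotations: n*(n-1)/2 = 167*166/2 = 13861
SWAP gates: 0 (omitted)
Total = 167 + 13861
= 14028

14028


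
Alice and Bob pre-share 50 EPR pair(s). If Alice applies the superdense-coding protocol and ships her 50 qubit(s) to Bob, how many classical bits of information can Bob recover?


Superdense coding allows 2 classical bits per shared entangled pair.
50 pair(s) -> 2 * 50 = 100 classical bits

100


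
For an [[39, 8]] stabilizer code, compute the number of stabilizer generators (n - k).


For an [[n,k]] stabilizer code:
Number of stabilizer generators = n - k
= 39 - 8
= 31

31


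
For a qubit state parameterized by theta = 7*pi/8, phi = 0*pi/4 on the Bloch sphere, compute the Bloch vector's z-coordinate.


theta = 2.7489, phi = 0.0000
r_z = cos(theta) = -0.9239

-0.9239


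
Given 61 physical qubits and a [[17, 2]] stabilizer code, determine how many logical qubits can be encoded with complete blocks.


Each code block uses 17 physical qubits for 2 logical qubit(s).
Number of complete blocks = floor(61 / 17) = 3
Logical qubits = 3 * 2
= 6

6


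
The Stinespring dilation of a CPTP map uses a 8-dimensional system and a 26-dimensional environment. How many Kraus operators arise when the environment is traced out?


Tracing out the environment in an orthonormal basis {|i>_E} gives Kraus operators K_i = <i|_E U |0>_E.
Number of Kraus operators = dim(H_env) = d_env
= 26

26


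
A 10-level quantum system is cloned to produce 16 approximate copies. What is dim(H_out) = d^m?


Output space = H^(tensor 16) where dim(H) = 10
dim = 10^16
= 100 (after 2 factors)
= 1000 (after 3 factors)
= 10000 (after 4 factors)
= 100000 (after 5 factors)
= 1000000 (after 6 factors)
= 10000000 (after 7 factors)
= 100000000 (after 8 factors)
= 1000000000 (after 9 factors)
= 10000000000 (after 10 factors)
= 100000000000 (after 11 factors)
= 1000000000000 (after 12 factors)
= 10000000000000 (after 13 factors)
= 100000000000000 (after 14 factors)
= 1000000000000000 (after 15 factors)
= 10000000000000000 (after 16 factors)
= 10000000000000000

10000000000000000


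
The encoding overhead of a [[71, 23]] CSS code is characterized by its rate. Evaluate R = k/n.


Code rate R = k/n
= 23/71
= 0.3239

0.3239


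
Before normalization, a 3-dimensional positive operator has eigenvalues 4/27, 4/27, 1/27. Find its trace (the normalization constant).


tr(M) = sum of eigenvalues
= 4/27 + 4/27 + 1/27
= 9/27
= 0.3333

0.3333


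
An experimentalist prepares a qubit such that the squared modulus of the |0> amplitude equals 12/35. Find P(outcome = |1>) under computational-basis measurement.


|alpha|^2 = 12/35 = 0.3429
|beta|^2 = 1 - 12/35 = 23/35 = 0.6571
P(|1>) = |beta|^2 = 0.6571

0.6571


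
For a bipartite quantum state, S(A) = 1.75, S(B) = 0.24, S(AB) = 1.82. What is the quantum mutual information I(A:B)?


I(A:B) = S(A) + S(B) - S(AB)
= 1.75 + 0.24 - 1.82
= 0.1700

0.1700


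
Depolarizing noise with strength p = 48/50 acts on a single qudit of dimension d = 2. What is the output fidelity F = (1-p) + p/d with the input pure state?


F = (1-p) + p/d
= (1 - 0.9600) + 0.9600/2
= 0.0400 + 0.4800
= 0.5200

0.5200


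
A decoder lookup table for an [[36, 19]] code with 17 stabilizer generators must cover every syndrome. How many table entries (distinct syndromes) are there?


Each stabilizer generator gives a binary (+1 or -1) measurement outcome.
With 17 independent generators:
Total syndromes = 2^17
= 131072

131072


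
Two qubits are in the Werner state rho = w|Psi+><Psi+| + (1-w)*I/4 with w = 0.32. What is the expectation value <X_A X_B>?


|Psi+> = (|01> + |10>)/sqrt(2)
For the pure Bell state, <X_A X_B> = +1 (Bell-state Pauli correlator).
The maximally-mixed part I/4 has tr(I/4 * P tensor P) = 0 for any traceless Pauli P.
So <X_A X_B>_rho = w * (+1) + (1 - w) * 0
= 0.32 * (+1)
= 0.3200

0.3200


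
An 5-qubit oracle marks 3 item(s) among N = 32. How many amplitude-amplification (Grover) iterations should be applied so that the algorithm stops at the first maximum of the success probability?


After j Grover iterations the success probability is P(j) = sin^2((2j+1)*theta), where sin(theta) = sqrt(k/N).
N = 2^5 = 32, k = 3
sin(theta) = sqrt(k/N) = 0.3061862178
theta = arcsin(sqrt(k/N)) = 0.3111842443 rad
P(j) reaches its first maximum when (2j+1)*theta is as close as possible to pi/2, i.e. j = round(pi/(4*theta) - 1/2).
pi/(4*theta) - 1/2 = 2.0239
(For comparison, the common estimate pi/4 * sqrt(N/k) = 2.5651; the exact maximiser is used here.)
Optimal iterations = 2

2


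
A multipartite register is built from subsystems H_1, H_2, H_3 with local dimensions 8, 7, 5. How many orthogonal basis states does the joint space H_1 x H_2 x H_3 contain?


dim(H_1 x H_2 x H_3) = 8 * 7 * 5
= 56 * 5
= 280

280


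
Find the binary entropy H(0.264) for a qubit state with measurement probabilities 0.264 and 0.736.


S = -p*log2(p) - (1-p)*log2(1-p)
p = 0.2640, 1-p = 0.7360
= -0.2640 * log2(0.2640) - 0.7360 * log2(0.7360)
= -(-0.5072) - (-0.3255)
= 0.8327

0.8327


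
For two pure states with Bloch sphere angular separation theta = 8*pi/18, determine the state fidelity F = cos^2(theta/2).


For states separated by angle theta on Bloch sphere:
F = cos^2(theta/2)
theta = 8*pi/18 = 1.3963
theta/2 = 0.6981
cos(theta/2) = 0.7660
F = 0.5868

0.5868


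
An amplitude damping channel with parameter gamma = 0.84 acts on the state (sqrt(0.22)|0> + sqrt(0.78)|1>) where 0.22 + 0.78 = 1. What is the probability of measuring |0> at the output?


For amplitude damping with parameter gamma on state sqrt(a)|0> + sqrt(b)|1>:
alpha^2 = 0.22, beta^2 = 0.78
P(|0>) = alpha^2 + gamma * beta^2
= 0.22 + 0.84 * 0.78
= 0.22 + 0.6552
= 0.8752

0.8752


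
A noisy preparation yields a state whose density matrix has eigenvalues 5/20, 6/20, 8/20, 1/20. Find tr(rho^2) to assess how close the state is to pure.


tr(rho^2) = sum of eigenvalues squared
= (5/20)^2 + (6/20)^2 + (8/20)^2 + (1/20)^2
= (25 + 36 + 64 + 1) / 400
= 126/400
= 0.3150

0.3150


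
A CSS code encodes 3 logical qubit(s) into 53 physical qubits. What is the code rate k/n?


Code rate R = k/n
= 3/53
= 0.0566

0.0566


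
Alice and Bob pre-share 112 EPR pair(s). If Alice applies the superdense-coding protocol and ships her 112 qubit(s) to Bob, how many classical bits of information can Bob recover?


Superdense coding allows 2 classical bits per shared entangled pair.
112 pair(s) -> 2 * 112 = 224 classical bits

224


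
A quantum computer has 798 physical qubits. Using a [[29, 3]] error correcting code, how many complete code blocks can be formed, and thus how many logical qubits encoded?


Each code block uses 29 physical qubits for 3 logical qubit(s).
Number of complete blocks = floor(798 / 29) = 27
Logical qubits = 27 * 3
= 81

81


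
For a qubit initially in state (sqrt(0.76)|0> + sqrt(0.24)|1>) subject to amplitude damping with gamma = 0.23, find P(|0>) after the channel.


For amplitude damping with parameter gamma on state sqrt(a)|0> + sqrt(b)|1>:
alpha^2 = 0.76, beta^2 = 0.24
P(|0>) = alpha^2 + gamma * beta^2
= 0.76 + 0.23 * 0.24
= 0.76 + 0.0552
= 0.8152

0.8152


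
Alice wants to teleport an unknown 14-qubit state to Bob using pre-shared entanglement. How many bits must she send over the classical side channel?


Quantum teleportation requires 2 classical bits per qubit teleported.
14 qubit(s) -> 2 * 14 = 28 classical bits

28


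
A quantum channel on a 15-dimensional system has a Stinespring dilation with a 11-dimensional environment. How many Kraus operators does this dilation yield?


Tracing out the environment in an orthonormal basis {|i>_E} gives Kraus operators K_i = <i|_E U |0>_E.
Number of Kraus operators = dim(H_env) = d_env
= 11

11


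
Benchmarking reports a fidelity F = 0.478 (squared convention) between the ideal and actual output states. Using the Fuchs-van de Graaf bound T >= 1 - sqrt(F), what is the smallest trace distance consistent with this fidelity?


Fuchs-van de Graaf (squared-fidelity convention): 1 - sqrt(F) <= T <= sqrt(1 - F).
Lower bound: T >= 1 - sqrt(F)
sqrt(F) = sqrt(0.478) = 0.6914
T >= 1 - 0.6914
T >= 0.3086

0.3086


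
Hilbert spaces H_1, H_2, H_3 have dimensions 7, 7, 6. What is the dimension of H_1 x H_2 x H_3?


dim(H_1 x H_2 x H_3) = 7 * 7 * 6
= 49 * 6
= 294

294


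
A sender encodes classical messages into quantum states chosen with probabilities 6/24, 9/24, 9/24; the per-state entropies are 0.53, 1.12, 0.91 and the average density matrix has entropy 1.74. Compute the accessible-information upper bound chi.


chi = S(rho) - sum_i p_i * S(rho_i)
Weighted entropy = 6/24 * 0.53 + 9/24 * 1.12 + 9/24 * 0.91
= 0.8938
chi = 1.74 - 0.8938
= 0.8462

0.8462


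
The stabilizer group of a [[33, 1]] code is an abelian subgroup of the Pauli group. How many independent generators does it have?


For an [[n,k]] stabilizer code:
Number of stabilizer generators = n - k
= 33 - 1
= 32

32


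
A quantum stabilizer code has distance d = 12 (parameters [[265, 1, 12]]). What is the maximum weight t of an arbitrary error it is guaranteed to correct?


Code parameters: [[265, 1, 12]], distance d = 12.
Number of correctable errors = floor((d-1)/2)
= floor((12 - 1)/2)
= floor(11/2)
= 5

5


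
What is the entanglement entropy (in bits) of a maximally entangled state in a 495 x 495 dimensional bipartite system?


For a maximally entangled state in d x d:
S = log2(d) = log2(495)
= 8.9513

8.9513


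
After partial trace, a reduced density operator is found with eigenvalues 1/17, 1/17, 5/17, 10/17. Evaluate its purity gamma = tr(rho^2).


tr(rho^2) = sum of eigenvalues squared
= (1/17)^2 + (1/17)^2 + (5/17)^2 + (10/17)^2
= (1 + 1 + 25 + 100) / 289
= 127/289
= 0.4394

0.4394


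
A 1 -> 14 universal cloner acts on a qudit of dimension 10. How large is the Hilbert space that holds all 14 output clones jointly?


Output space = H^(tensor 14) where dim(H) = 10
dim = 10^14
= 100 (after 2 factors)
= 1000 (after 3 factors)
= 10000 (after 4 factors)
= 100000 (after 5 factors)
= 1000000 (after 6 factors)
= 10000000 (after 7 factors)
= 100000000 (after 8 factors)
= 1000000000 (after 9 factors)
= 10000000000 (after 10 factors)
= 100000000000 (after 11 factors)
= 1000000000000 (after 12 factors)
= 10000000000000 (after 13 factors)
= 100000000000000 (after 14 factors)
= 100000000000000

100000000000000


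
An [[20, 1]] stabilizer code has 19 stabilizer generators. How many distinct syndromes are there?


Each stabilizer generator gives a binary (+1 or -1) measurement outcome.
With 19 independent generators:
Total syndromes = 2^19
= 524288

524288


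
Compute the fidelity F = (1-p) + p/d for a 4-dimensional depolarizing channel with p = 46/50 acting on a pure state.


F = (1-p) + p/d
= (1 - 0.9200) + 0.9200/4
= 0.0800 + 0.2300
= 0.3100

0.3100


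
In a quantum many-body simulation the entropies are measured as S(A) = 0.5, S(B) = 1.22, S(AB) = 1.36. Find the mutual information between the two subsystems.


I(A:B) = S(A) + S(B) - S(AB)
= 0.5 + 1.22 - 1.36
= 0.3600

0.3600


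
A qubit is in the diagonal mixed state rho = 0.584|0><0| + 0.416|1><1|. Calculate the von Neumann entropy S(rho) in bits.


S = -p*log2(p) - (1-p)*log2(1-p)
p = 0.5840, 1-p = 0.4160
= -0.5840 * log2(0.5840) - 0.4160 * log2(0.4160)
= -(-0.4532) - (-0.5264)
= 0.9795

0.9795


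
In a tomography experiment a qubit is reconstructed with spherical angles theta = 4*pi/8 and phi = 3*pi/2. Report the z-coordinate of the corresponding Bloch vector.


theta = 1.5708, phi = 4.7124
r_z = cos(theta) = 0.0000

0.0000


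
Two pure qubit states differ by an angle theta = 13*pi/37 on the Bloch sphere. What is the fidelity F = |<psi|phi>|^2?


For states separated by angle theta on Bloch sphere:
F = cos^2(theta/2)
theta = 13*pi/37 = 1.1038
theta/2 = 0.5519
cos(theta/2) = 0.8515
F = 0.7251

0.7251


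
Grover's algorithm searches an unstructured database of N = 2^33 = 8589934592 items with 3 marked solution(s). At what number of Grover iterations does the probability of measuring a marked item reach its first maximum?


After j Grover iterations the success probability is P(j) = sin^2((2j+1)*theta), where sin(theta) = sqrt(k/N).
N = 2^33 = 8589934592, k = 3
sin(theta) = sqrt(k/N) = 1.868812365e-05
theta = arcsin(sqrt(k/N)) = 1.868812365e-05 rad
P(j) reaches its first maximum when (2j+1)*theta is as close as possible to pi/2, i.e. j = round(pi/(4*theta) - 1/2).
pi/(4*theta) - 1/2 = 42026.0928
(For comparison, the common estimate pi/4 * sqrt(N/k) = 42026.5928; the exact maximiser is used here.)
Optimal iterations = 42026

42026


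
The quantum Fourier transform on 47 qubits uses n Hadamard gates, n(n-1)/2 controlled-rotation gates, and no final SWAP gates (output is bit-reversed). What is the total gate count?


Hadamard gates: 47
Controlled rotations: n*(n-1)/2 = 47*46/2 = 1081
SWAP gates: 0 (omitted)
Total = 47 + 1081
= 1128

1128


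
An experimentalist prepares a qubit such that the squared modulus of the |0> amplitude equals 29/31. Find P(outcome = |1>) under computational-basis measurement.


|alpha|^2 = 29/31 = 0.9355
|beta|^2 = 1 - 29/31 = 2/31 = 0.0645
P(|1>) = |beta|^2 = 0.0645

0.0645


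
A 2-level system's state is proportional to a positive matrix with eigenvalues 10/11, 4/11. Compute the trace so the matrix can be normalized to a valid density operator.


tr(M) = sum of eigenvalues
= 10/11 + 4/11
= 14/11
= 1.2727

1.2727


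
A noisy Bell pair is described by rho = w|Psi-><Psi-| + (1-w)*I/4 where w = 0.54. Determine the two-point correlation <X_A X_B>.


|Psi-> = (|01> - |10>)/sqrt(2)
For the pure Bell state, <X_A X_B> = -1 (Bell-state Pauli correlator).
The maximally-mixed part I/4 has tr(I/4 * P tensor P) = 0 for any traceless Pauli P.
So <X_A X_B>_rho = w * (-1) + (1 - w) * 0
= 0.54 * (-1)
= -0.5400

-0.5400


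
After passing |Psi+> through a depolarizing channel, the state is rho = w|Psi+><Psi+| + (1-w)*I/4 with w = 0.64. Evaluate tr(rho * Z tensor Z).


|Psi+> = (|01> + |10>)/sqrt(2)
For the pure Bell state, <Z_A Z_B> = -1 (Bell-state Pauli correlator).
The maximally-mixed part I/4 has tr(I/4 * P tensor P) = 0 for any traceless Pauli P.
So <Z_A Z_B>_rho = w * (-1) + (1 - w) * 0
= 0.64 * (-1)
= -0.6400

-0.6400


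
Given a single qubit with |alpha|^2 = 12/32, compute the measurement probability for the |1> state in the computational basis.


|alpha|^2 = 12/32 = 0.3750
|beta|^2 = 1 - 12/32 = 20/32 = 0.6250
P(|1>) = |beta|^2 = 0.6250

0.6250


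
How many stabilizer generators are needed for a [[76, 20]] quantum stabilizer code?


For an [[n,k]] stabilizer code:
Number of stabilizer generators = n - k
= 76 - 20
= 56

56


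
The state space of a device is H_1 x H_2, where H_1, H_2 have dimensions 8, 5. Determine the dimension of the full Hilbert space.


dim(H_1 x H_2) = 8 * 5
= 40

40


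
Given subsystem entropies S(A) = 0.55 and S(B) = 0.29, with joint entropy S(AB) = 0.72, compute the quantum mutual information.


I(A:B) = S(A) + S(B) - S(AB)
= 0.55 + 0.29 - 0.72
= 0.1200

0.1200


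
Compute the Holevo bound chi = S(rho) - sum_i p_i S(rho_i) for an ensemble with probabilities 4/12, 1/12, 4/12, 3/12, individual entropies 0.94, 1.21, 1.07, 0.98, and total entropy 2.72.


chi = S(rho) - sum_i p_i * S(rho_i)
Weighted entropy = 4/12 * 0.94 + 1/12 * 1.21 + 4/12 * 1.07 + 3/12 * 0.98
= 1.0158
chi = 2.72 - 1.0158
= 1.7042

1.7042


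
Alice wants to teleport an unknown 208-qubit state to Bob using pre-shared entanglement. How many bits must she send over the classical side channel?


Quantum teleportation requires 2 classical bits per qubit teleported.
208 qubit(s) -> 2 * 208 = 416 classical bits

416


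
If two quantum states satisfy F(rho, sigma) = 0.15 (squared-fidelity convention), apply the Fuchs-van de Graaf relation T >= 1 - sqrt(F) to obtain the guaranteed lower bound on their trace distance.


Fuchs-van de Graaf (squared-fidelity convention): 1 - sqrt(F) <= T <= sqrt(1 - F).
Lower bound: T >= 1 - sqrt(F)
sqrt(F) = sqrt(0.15) = 0.3873
T >= 1 - 0.3873
T >= 0.6127

0.6127
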